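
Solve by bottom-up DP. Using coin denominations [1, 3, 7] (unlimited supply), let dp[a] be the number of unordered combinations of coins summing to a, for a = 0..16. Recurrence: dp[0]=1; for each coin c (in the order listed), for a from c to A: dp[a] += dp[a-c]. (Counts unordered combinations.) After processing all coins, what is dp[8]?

4

after  coin     0     1     2     3     4     5     6     7     8     9    10    11    12    13    14    15    16
          1     1     1     1     1     1     1     1     1     1     1     1     1     1     1     1     1     1
          3     1     1     1     2     2     2     3     3     3     4     4     4     5     5     5     6     6
          7     1     1     1     2     2     2     3     4     4     5     6     6     7     8     9    10    11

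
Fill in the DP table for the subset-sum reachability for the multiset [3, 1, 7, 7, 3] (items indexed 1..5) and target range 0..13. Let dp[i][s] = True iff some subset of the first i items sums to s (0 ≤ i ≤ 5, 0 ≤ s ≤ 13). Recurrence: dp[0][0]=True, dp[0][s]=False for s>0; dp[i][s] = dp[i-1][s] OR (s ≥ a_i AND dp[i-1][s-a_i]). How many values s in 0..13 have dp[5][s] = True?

10

i\s   0   1   2   3   4   5   6   7   8   9  10  11  12  13
  0   T   F   F   F   F   F   F   F   F   F   F   F   F   F
  1   T   F   F   T   F   F   F   F   F   F   F   F   F   F
  2   T   T   F   T   T   F   F   F   F   F   F   F   F   F
  3   T   T   F   T   T   F   F   T   T   F   T   T   F   F
  4   T   T   F   T   T   F   F   T   T   F   T   T   F   F
  5   T   T   F   T   T   F   T   T   T   F   T   T   F   T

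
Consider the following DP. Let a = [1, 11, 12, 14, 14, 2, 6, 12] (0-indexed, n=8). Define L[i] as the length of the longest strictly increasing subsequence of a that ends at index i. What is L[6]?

3

   i    0    1    2    3    4    5    6    7
a[i]    1   11   12   14   14    2    6   12
L[i]    1    2    3    4    4    2    3    4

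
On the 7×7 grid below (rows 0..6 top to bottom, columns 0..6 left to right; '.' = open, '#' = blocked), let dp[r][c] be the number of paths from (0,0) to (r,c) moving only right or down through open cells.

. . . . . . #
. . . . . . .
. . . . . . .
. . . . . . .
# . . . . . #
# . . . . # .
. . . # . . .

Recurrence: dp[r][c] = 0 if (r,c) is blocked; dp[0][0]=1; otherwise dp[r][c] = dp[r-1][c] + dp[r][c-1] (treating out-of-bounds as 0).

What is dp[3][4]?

r\c   0   1   2   3   4   5   6
  0   1   1   1   1   1   1   0
  1   1   2   3   4   5   6   6
  2   1   3   6  10  15  21  27
  3   1   4  10  20  35  56  83
  4   0   4  14  34  69 125   0
  5   0   4  18  52 121   0   0
  6   0   4  22   0 121 121 121

35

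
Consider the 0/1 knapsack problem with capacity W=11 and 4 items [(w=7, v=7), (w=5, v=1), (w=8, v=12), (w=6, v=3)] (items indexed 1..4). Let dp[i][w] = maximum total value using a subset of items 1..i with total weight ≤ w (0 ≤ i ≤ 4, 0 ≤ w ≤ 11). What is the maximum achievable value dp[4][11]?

12

i\w   0   1   2   3   4   5   6   7   8   9  10  11
  0   0   0   0   0   0   0   0   0   0   0   0   0
  1   0   0   0   0   0   0   0   7   7   7   7   7
  2   0   0   0   0   0   1   1   7   7   7   7   7
  3   0   0   0   0   0   1   1   7  12  12  12  12
  4   0   0   0   0   0   1   3   7  12  12  12  12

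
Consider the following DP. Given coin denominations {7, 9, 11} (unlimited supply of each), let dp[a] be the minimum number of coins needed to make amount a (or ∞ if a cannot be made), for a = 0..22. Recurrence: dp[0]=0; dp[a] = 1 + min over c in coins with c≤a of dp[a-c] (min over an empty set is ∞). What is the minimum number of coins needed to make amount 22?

2

 a  0  1  2  3  4  5  6  7  8  9 10 11 12 13 14 15 16 17 18 19 20 21 22
dp  0  -  -  -  -  -  -  1  -  1  -  1  -  -  2  -  2  -  2  -  2  3  2
(- denotes ∞ / unreachable)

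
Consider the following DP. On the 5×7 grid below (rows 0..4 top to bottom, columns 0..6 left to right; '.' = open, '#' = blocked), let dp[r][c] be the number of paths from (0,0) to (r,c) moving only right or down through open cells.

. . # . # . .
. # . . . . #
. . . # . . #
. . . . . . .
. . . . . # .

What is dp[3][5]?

r\c   0   1   2   3   4   5   6
  0   1   1   0   0   0   0   0
  1   1   0   0   0   0   0   0
  2   1   1   1   0   0   0   0
  3   1   2   3   3   3   3   3
  4   1   3   6   9  12   0   3

3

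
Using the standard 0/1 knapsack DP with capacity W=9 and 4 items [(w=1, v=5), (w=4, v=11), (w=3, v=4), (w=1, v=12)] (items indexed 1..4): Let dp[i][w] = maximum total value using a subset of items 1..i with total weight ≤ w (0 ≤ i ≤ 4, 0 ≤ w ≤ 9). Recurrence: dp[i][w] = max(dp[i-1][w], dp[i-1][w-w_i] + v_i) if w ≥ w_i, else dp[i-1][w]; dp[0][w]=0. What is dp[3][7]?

i\w   0   1   2   3   4   5   6   7   8   9
  0   0   0   0   0   0   0   0   0   0   0
  1   0   5   5   5   5   5   5   5   5   5
  2   0   5   5   5  11  16  16  16  16  16
  3   0   5   5   5  11  16  16  16  20  20
  4   0  12  17  17  17  23  28  28  28  32

16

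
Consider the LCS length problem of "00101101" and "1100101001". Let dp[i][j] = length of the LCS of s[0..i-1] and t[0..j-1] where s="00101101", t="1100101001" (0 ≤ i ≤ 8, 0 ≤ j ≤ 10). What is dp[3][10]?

3

   ''  1  1  0  0  1  0  1  0  0  1
''  0  0  0  0  0  0  0  0  0  0  0
 0  0  0  0  1  1  1  1  1  1  1  1
 0  0  0  0  1  2  2  2  2  2  2  2
 1  0  1  1  1  2  3  3  3  3  3  3
 0  0  1  1  2  2  3  4  4  4  4  4
 1  0  1  2  2  2  3  4  5  5  5  5
 1  0  1  2  2  2  3  4  5  5  5  6
 0  0  1  2  3  3  3  4  5  6  6  6
 1  0  1  2  3  3  4  4  5  6  6  7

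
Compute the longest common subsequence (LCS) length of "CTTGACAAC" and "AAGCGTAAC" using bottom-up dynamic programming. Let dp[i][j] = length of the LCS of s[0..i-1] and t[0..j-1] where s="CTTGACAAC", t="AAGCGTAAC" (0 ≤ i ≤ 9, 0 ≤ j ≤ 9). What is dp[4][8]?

2

   ''  A  A  G  C  G  T  A  A  C
''  0  0  0  0  0  0  0  0  0  0
 C  0  0  0  0  1  1  1  1  1  1
 T  0  0  0  0  1  1  2  2  2  2
 T  0  0  0  0  1  1  2  2  2  2
 G  0  0  0  1  1  2  2  2  2  2
 A  0  1  1  1  1  2  2  3  3  3
 C  0  1  1  1  2  2  2  3  3  4
 A  0  1  2  2  2  2  2  3  4  4
 A  0  1  2  2  2  2  2  3  4  4
 C  0  1  2  2  3  3  3  3  4  5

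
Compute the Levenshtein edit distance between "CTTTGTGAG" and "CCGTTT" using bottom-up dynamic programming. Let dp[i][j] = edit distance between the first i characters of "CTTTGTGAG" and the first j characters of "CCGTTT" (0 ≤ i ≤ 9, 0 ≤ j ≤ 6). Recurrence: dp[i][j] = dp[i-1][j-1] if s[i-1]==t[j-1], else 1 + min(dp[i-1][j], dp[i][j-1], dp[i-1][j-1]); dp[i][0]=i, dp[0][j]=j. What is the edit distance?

6

   ''  C  C  G  T  T  T
''  0  1  2  3  4  5  6
 C  1  0  1  2  3  4  5
 T  2  1  1  2  2  3  4
 T  3  2  2  2  2  2  3
 T  4  3  3  3  2  2  2
 G  5  4  4  3  3  3  3
 T  6  5  5  4  3  3  3
 G  7  6  6  5  4  4  4
 A  8  7  7  6  5  5  5
 G  9  8  8  7  6  6  6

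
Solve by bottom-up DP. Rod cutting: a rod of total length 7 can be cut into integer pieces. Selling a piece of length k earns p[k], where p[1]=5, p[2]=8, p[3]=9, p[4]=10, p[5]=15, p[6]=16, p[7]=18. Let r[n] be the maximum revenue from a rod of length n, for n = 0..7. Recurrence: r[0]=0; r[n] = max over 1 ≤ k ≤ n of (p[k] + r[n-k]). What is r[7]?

35

   n    0    1    2    3    4    5    6    7
r[n]    0    5   10   15   20   25   30   35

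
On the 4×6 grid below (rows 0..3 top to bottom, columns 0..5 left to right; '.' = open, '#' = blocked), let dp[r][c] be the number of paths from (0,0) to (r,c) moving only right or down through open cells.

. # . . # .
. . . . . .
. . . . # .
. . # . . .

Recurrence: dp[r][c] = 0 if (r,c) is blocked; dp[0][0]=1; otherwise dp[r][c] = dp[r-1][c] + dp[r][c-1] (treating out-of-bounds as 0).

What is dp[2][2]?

3

r\c   0   1   2   3   4   5
  0   1   0   0   0   0   0
  1   1   1   1   1   1   1
  2   1   2   3   4   0   1
  3   1   3   0   4   4   5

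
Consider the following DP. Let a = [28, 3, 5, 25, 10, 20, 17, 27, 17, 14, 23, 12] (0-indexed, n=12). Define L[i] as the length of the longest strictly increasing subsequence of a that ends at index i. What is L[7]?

   i    0    1    2    3    4    5    6    7    8    9   10   11
a[i]   28    3    5   25   10   20   17   27   17   14   23   12
L[i]    1    1    2    3    3    4    4    5    4    4    5    4

5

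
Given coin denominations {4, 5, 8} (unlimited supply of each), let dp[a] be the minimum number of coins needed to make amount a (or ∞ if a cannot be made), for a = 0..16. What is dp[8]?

1

 a  0  1  2  3  4  5  6  7  8  9 10 11 12 13 14 15 16
dp  0  -  -  -  1  1  -  -  1  2  2  -  2  2  3  3  2
(- denotes ∞ / unreachable)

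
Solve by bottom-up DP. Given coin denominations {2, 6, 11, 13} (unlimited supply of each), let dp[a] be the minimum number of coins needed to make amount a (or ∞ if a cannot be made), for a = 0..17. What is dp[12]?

2

 a  0  1  2  3  4  5  6  7  8  9 10 11 12 13 14 15 16 17
dp  0  -  1  -  2  -  1  -  2  -  3  1  2  1  3  2  4  2
(- denotes ∞ / unreachable)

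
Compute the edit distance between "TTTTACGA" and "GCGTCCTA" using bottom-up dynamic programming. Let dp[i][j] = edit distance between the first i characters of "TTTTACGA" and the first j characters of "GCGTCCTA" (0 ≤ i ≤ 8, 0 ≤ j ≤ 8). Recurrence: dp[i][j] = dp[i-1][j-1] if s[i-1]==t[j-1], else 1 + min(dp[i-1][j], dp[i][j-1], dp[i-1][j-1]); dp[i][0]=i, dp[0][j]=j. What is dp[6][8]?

   ''  G  C  G  T  C  C  T  A
''  0  1  2  3  4  5  6  7  8
 T  1  1  2  3  3  4  5  6  7
 T  2  2  2  3  3  4  5  5  6
 T  3  3  3  3  3  4  5  5  6
 T  4  4  4  4  3  4  5  5  6
 A  5  5  5  5  4  4  5  6  5
 C  6  6  5  6  5  4  4  5  6
 G  7  6  6  5  6  5  5  5  6
 A  8  7  7  6  6  6  6  6  5

6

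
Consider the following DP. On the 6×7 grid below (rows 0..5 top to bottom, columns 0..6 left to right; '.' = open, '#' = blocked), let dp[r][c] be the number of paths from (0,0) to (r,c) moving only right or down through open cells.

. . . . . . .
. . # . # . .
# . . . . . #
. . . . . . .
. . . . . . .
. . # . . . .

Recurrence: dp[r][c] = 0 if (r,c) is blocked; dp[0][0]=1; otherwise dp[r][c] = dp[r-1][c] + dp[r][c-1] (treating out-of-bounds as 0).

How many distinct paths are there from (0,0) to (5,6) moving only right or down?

r\c   0   1   2   3   4   5   6
  0   1   1   1   1   1   1   1
  1   1   2   0   1   0   1   2
  2   0   2   2   3   3   4   0
  3   0   2   4   7  10  14  14
  4   0   2   6  13  23  37  51
  5   0   2   0  13  36  73 124

124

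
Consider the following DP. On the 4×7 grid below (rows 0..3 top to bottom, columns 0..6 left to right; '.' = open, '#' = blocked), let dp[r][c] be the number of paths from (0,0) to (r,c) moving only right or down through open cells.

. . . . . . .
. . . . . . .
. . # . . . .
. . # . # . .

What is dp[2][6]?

r\c   0   1   2   3   4   5   6
  0   1   1   1   1   1   1   1
  1   1   2   3   4   5   6   7
  2   1   3   0   4   9  15  22
  3   1   4   0   4   0  15  37

22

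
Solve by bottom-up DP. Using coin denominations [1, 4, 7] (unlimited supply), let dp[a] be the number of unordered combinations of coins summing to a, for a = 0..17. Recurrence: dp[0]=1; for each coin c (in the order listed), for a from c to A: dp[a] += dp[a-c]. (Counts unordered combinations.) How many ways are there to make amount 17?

after  coin     0     1     2     3     4     5     6     7     8     9    10    11    12    13    14    15    16    17
          1     1     1     1     1     1     1     1     1     1     1     1     1     1     1     1     1     1     1
          4     1     1     1     1     2     2     2     2     3     3     3     3     4     4     4     4     5     5
          7     1     1     1     1     2     2     2     3     4     4     4     5     6     6     7     8     9     9

9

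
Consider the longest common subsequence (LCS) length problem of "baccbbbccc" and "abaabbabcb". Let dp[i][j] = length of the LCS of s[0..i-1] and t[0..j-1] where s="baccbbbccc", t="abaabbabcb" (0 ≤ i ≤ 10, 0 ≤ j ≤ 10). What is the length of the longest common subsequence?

   ''  a  b  a  a  b  b  a  b  c  b
''  0  0  0  0  0  0  0  0  0  0  0
 b  0  0  1  1  1  1  1  1  1  1  1
 a  0  1  1  2  2  2  2  2  2  2  2
 c  0  1  1  2  2  2  2  2  2  3  3
 c  0  1  1  2  2  2  2  2  2  3  3
 b  0  1  2  2  2  3  3  3  3  3  4
 b  0  1  2  2  2  3  4  4  4  4  4
 b  0  1  2  2  2  3  4  4  5  5  5
 c  0  1  2  2  2  3  4  4  5  6  6
 c  0  1  2  2  2  3  4  4  5  6  6
 c  0  1  2  2  2  3  4  4  5  6  6

6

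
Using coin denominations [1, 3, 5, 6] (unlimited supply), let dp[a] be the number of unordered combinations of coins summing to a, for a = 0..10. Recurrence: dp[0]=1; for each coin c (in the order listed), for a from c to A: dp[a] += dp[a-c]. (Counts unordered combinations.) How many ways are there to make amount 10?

9

after  coin     0     1     2     3     4     5     6     7     8     9    10
          1     1     1     1     1     1     1     1     1     1     1     1
          3     1     1     1     2     2     2     3     3     3     4     4
          5     1     1     1     2     2     3     4     4     5     6     7
          6     1     1     1     2     2     3     5     5     6     8     9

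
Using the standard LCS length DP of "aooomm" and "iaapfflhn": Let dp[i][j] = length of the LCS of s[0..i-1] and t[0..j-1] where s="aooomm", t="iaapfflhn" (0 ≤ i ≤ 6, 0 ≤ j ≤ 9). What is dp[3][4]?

1

   ''  i  a  a  p  f  f  l  h  n
''  0  0  0  0  0  0  0  0  0  0
 a  0  0  1  1  1  1  1  1  1  1
 o  0  0  1  1  1  1  1  1  1  1
 o  0  0  1  1  1  1  1  1  1  1
 o  0  0  1  1  1  1  1  1  1  1
 m  0  0  1  1  1  1  1  1  1  1
 m  0  0  1  1  1  1  1  1  1  1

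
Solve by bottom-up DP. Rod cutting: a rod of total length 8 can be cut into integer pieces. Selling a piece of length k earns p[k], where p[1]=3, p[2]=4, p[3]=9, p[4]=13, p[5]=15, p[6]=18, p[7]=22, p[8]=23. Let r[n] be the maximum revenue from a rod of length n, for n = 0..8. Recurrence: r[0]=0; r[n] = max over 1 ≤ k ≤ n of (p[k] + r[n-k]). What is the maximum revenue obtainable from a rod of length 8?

   n    0    1    2    3    4    5    6    7    8
r[n]    0    3    6    9   13   16   19   22   26

26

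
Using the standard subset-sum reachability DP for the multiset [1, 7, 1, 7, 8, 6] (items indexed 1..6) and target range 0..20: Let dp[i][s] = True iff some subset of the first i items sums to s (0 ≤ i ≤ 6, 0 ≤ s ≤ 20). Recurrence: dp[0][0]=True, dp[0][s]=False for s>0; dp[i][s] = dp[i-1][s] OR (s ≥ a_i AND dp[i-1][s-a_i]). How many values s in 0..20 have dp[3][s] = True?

i\s   0   1   2   3   4   5   6   7   8   9  10  11  12  13  14  15  16  17  18  19  20
  0   T   F   F   F   F   F   F   F   F   F   F   F   F   F   F   F   F   F   F   F   F
  1   T   T   F   F   F   F   F   F   F   F   F   F   F   F   F   F   F   F   F   F   F
  2   T   T   F   F   F   F   F   T   T   F   F   F   F   F   F   F   F   F   F   F   F
  3   T   T   T   F   F   F   F   T   T   T   F   F   F   F   F   F   F   F   F   F   F
  4   T   T   T   F   F   F   F   T   T   T   F   F   F   F   T   T   T   F   F   F   F
  5   T   T   T   F   F   F   F   T   T   T   T   F   F   F   T   T   T   T   F   F   F
  6   T   T   T   F   F   F   T   T   T   T   T   F   F   T   T   T   T   T   F   F   T

6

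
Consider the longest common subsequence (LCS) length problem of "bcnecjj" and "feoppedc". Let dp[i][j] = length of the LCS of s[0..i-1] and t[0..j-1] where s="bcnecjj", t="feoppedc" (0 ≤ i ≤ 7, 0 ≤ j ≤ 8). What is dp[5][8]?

2

   ''  f  e  o  p  p  e  d  c
''  0  0  0  0  0  0  0  0  0
 b  0  0  0  0  0  0  0  0  0
 c  0  0  0  0  0  0  0  0  1
 n  0  0  0  0  0  0  0  0  1
 e  0  0  1  1  1  1  1  1  1
 c  0  0  1  1  1  1  1  1  2
 j  0  0  1  1  1  1  1  1  2
 j  0  0  1  1  1  1  1  1  2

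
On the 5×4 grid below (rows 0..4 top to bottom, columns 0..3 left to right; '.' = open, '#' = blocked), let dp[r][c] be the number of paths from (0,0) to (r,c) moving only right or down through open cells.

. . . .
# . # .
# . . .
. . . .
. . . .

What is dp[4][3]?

r\c   0   1   2   3
  0   1   1   1   1
  1   0   1   0   1
  2   0   1   1   2
  3   0   1   2   4
  4   0   1   3   7

7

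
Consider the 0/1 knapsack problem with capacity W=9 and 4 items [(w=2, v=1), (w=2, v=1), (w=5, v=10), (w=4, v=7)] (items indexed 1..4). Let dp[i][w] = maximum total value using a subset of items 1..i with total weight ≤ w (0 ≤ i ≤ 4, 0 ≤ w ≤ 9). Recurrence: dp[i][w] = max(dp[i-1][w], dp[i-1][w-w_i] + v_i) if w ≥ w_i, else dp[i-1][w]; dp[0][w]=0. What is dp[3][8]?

i\w   0   1   2   3   4   5   6   7   8   9
  0   0   0   0   0   0   0   0   0   0   0
  1   0   0   1   1   1   1   1   1   1   1
  2   0   0   1   1   2   2   2   2   2   2
  3   0   0   1   1   2  10  10  11  11  12
  4   0   0   1   1   7  10  10  11  11  17

11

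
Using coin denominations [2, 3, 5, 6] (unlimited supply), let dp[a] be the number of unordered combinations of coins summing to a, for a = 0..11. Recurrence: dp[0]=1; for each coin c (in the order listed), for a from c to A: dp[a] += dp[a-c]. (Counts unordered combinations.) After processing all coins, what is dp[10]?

after  coin     0     1     2     3     4     5     6     7     8     9    10    11
          2     1     0     1     0     1     0     1     0     1     0     1     0
          3     1     0     1     1     1     1     2     1     2     2     2     2
          5     1     0     1     1     1     2     2     2     3     3     4     4
          6     1     0     1     1     1     2     3     2     4     4     5     6

5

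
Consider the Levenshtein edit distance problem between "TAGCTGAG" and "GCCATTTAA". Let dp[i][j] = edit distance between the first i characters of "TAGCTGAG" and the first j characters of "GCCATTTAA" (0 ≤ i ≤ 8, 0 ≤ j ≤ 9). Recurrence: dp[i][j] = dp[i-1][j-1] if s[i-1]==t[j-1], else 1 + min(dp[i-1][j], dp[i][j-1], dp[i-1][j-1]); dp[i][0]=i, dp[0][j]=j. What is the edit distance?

7

   ''  G  C  C  A  T  T  T  A  A
''  0  1  2  3  4  5  6  7  8  9
 T  1  1  2  3  4  4  5  6  7  8
 A  2  2  2  3  3  4  5  6  6  7
 G  3  2  3  3  4  4  5  6  7  7
 C  4  3  2  3  4  5  5  6  7  8
 T  5  4  3  3  4  4  5  5  6  7
 G  6  5  4  4  4  5  5  6  6  7
 A  7  6  5  5  4  5  6  6  6  6
 G  8  7  6  6  5  5  6  7  7  7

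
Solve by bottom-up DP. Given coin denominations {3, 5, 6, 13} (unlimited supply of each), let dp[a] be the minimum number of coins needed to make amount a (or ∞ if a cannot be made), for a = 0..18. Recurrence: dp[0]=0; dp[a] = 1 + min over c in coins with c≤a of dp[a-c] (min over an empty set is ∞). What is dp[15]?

3

 a  0  1  2  3  4  5  6  7  8  9 10 11 12 13 14 15 16 17 18
dp  0  -  -  1  -  1  1  -  2  2  2  2  2  1  3  3  2  3  2
(- denotes ∞ / unreachable)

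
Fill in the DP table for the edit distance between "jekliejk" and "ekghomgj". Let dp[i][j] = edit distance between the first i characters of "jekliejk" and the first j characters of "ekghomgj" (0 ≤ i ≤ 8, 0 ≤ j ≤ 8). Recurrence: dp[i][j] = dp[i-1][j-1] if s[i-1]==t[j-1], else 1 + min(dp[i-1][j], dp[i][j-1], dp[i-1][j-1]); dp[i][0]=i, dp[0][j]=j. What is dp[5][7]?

   ''  e  k  g  h  o  m  g  j
''  0  1  2  3  4  5  6  7  8
 j  1  1  2  3  4  5  6  7  7
 e  2  1  2  3  4  5  6  7  8
 k  3  2  1  2  3  4  5  6  7
 l  4  3  2  2  3  4  5  6  7
 i  5  4  3  3  3  4  5  6  7
 e  6  5  4  4  4  4  5  6  7
 j  7  6  5  5  5  5  5  6  6
 k  8  7  6  6  6  6  6  6  7

6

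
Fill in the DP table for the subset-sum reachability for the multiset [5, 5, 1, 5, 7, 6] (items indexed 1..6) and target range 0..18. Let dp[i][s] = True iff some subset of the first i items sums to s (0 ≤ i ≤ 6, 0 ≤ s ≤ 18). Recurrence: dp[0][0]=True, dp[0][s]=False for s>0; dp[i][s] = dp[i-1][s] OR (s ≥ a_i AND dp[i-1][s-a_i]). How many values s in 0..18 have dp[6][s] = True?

15

i\s   0   1   2   3   4   5   6   7   8   9  10  11  12  13  14  15  16  17  18
  0   T   F   F   F   F   F   F   F   F   F   F   F   F   F   F   F   F   F   F
  1   T   F   F   F   F   T   F   F   F   F   F   F   F   F   F   F   F   F   F
  2   T   F   F   F   F   T   F   F   F   F   T   F   F   F   F   F   F   F   F
  3   T   T   F   F   F   T   T   F   F   F   T   T   F   F   F   F   F   F   F
  4   T   T   F   F   F   T   T   F   F   F   T   T   F   F   F   T   T   F   F
  5   T   T   F   F   F   T   T   T   T   F   T   T   T   T   F   T   T   T   T
  6   T   T   F   F   F   T   T   T   T   F   T   T   T   T   T   T   T   T   T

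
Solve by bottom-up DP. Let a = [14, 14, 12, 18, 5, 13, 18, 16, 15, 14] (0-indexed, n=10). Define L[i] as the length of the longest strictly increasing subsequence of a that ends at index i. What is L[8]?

3

   i    0    1    2    3    4    5    6    7    8    9
a[i]   14   14   12   18    5   13   18   16   15   14
L[i]    1    1    1    2    1    2    3    3    3    3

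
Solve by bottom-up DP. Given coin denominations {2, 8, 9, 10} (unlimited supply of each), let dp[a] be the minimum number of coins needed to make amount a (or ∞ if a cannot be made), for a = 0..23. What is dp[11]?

 a  0  1  2  3  4  5  6  7  8  9 10 11 12 13 14 15 16 17 18 19 20 21 22 23
dp  0  -  1  -  2  -  3  -  1  1  1  2  2  3  3  4  2  2  2  2  2  3  3  4
(- denotes ∞ / unreachable)

2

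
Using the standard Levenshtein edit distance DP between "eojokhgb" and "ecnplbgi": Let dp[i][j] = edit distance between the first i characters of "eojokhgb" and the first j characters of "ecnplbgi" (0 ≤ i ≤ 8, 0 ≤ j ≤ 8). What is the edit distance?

   ''  e  c  n  p  l  b  g  i
''  0  1  2  3  4  5  6  7  8
 e  1  0  1  2  3  4  5  6  7
 o  2  1  1  2  3  4  5  6  7
 j  3  2  2  2  3  4  5  6  7
 o  4  3  3  3  3  4  5  6  7
 k  5  4  4  4  4  4  5  6  7
 h  6  5  5  5  5  5  5  6  7
 g  7  6  6  6  6  6  6  5  6
 b  8  7  7  7  7  7  6  6  6

6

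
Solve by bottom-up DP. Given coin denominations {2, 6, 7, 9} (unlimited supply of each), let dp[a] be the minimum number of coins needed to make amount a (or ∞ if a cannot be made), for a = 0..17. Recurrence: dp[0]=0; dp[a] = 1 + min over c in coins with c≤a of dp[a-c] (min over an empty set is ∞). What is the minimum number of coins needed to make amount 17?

3

 a  0  1  2  3  4  5  6  7  8  9 10 11 12 13 14 15 16 17
dp  0  -  1  -  2  -  1  1  2  1  3  2  2  2  2  2  2  3
(- denotes ∞ / unreachable)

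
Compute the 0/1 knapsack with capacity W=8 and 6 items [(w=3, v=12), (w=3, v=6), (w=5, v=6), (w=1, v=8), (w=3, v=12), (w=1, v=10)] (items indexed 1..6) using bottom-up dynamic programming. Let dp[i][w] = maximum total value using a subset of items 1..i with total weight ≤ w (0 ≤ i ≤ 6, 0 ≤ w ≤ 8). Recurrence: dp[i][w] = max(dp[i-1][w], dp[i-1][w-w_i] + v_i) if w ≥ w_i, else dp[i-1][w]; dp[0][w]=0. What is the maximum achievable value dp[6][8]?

i\w   0   1   2   3   4   5   6   7   8
  0   0   0   0   0   0   0   0   0   0
  1   0   0   0  12  12  12  12  12  12
  2   0   0   0  12  12  12  18  18  18
  3   0   0   0  12  12  12  18  18  18
  4   0   8   8  12  20  20  20  26  26
  5   0   8   8  12  20  20  24  32  32
  6   0  10  18  18  22  30  30  34  42

42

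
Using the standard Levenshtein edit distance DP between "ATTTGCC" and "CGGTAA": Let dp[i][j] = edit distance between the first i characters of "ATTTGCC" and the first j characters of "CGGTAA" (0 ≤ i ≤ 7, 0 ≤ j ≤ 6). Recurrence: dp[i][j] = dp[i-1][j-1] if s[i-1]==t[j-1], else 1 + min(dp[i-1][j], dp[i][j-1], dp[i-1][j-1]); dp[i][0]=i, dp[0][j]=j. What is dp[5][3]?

4

   ''  C  G  G  T  A  A
''  0  1  2  3  4  5  6
 A  1  1  2  3  4  4  5
 T  2  2  2  3  3  4  5
 T  3  3  3  3  3  4  5
 T  4  4  4  4  3  4  5
 G  5  5  4  4  4  4  5
 C  6  5  5  5  5  5  5
 C  7  6  6  6  6  6  6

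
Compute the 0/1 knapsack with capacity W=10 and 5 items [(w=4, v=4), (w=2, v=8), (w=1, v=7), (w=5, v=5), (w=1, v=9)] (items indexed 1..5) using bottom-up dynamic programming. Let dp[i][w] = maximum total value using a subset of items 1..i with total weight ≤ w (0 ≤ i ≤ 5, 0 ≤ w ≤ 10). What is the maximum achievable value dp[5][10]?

i\w   0   1   2   3   4   5   6   7   8   9  10
  0   0   0   0   0   0   0   0   0   0   0   0
  1   0   0   0   0   4   4   4   4   4   4   4
  2   0   0   8   8   8   8  12  12  12  12  12
  3   0   7   8  15  15  15  15  19  19  19  19
  4   0   7   8  15  15  15  15  19  20  20  20
  5   0   9  16  17  24  24  24  24  28  29  29

29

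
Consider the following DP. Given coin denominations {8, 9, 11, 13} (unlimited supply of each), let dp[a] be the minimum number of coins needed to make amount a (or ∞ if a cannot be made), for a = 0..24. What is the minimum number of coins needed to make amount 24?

 a  0  1  2  3  4  5  6  7  8  9 10 11 12 13 14 15 16 17 18 19 20 21 22 23 24
dp  0  -  -  -  -  -  -  -  1  1  -  1  -  1  -  -  2  2  2  2  2  2  2  -  2
(- denotes ∞ / unreachable)

2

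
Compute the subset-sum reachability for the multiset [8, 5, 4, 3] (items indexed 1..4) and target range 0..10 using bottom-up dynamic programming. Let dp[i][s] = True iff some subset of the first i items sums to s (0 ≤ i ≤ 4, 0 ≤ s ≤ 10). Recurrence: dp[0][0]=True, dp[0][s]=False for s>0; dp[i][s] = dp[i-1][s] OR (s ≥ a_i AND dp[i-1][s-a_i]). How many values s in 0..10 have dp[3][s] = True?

i\s   0   1   2   3   4   5   6   7   8   9  10
  0   T   F   F   F   F   F   F   F   F   F   F
  1   T   F   F   F   F   F   F   F   T   F   F
  2   T   F   F   F   F   T   F   F   T   F   F
  3   T   F   F   F   T   T   F   F   T   T   F
  4   T   F   F   T   T   T   F   T   T   T   F

5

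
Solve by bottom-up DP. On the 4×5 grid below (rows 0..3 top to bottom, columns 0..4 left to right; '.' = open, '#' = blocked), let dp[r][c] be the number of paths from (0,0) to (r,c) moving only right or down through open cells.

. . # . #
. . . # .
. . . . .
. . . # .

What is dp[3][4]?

r\c   0   1   2   3   4
  0   1   1   0   0   0
  1   1   2   2   0   0
  2   1   3   5   5   5
  3   1   4   9   0   5

5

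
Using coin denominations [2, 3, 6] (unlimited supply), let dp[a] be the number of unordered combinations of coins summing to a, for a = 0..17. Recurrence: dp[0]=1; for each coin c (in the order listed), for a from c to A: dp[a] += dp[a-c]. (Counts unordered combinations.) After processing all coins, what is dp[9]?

after  coin     0     1     2     3     4     5     6     7     8     9    10    11    12    13    14    15    16    17
          2     1     0     1     0     1     0     1     0     1     0     1     0     1     0     1     0     1     0
          3     1     0     1     1     1     1     2     1     2     2     2     2     3     2     3     3     3     3
          6     1     0     1     1     1     1     3     1     3     3     3     3     6     3     6     6     6     6

3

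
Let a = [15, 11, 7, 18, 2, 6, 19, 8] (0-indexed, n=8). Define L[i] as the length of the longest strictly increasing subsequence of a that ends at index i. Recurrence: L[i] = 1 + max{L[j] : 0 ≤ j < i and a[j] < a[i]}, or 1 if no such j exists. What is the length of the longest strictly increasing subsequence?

3

   i    0    1    2    3    4    5    6    7
a[i]   15   11    7   18    2    6   19    8
L[i]    1    1    1    2    1    2    3    3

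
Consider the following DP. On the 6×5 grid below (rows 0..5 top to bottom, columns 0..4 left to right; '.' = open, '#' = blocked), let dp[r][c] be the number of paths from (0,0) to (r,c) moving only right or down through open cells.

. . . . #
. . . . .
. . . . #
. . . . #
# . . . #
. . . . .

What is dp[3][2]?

10

r\c   0   1   2   3   4
  0   1   1   1   1   0
  1   1   2   3   4   4
  2   1   3   6  10   0
  3   1   4  10  20   0
  4   0   4  14  34   0
  5   0   4  18  52  52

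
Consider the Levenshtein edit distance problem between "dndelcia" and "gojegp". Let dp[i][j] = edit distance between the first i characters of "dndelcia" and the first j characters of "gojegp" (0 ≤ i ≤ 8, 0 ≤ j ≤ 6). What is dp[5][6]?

5

   ''  g  o  j  e  g  p
''  0  1  2  3  4  5  6
 d  1  1  2  3  4  5  6
 n  2  2  2  3  4  5  6
 d  3  3  3  3  4  5  6
 e  4  4  4  4  3  4  5
 l  5  5  5  5  4  4  5
 c  6  6  6  6  5  5  5
 i  7  7  7  7  6  6  6
 a  8  8  8  8  7  7  7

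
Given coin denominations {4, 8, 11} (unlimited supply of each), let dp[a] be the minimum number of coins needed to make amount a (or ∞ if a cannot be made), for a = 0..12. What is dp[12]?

2

 a  0  1  2  3  4  5  6  7  8  9 10 11 12
dp  0  -  -  -  1  -  -  -  1  -  -  1  2
(- denotes ∞ / unreachable)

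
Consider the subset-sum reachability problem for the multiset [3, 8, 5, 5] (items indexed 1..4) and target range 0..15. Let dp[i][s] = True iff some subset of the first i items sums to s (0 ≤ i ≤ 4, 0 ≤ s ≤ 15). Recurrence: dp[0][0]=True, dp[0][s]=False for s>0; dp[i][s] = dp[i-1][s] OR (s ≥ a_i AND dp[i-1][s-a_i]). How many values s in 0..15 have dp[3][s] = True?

i\s   0   1   2   3   4   5   6   7   8   9  10  11  12  13  14  15
  0   T   F   F   F   F   F   F   F   F   F   F   F   F   F   F   F
  1   T   F   F   T   F   F   F   F   F   F   F   F   F   F   F   F
  2   T   F   F   T   F   F   F   F   T   F   F   T   F   F   F   F
  3   T   F   F   T   F   T   F   F   T   F   F   T   F   T   F   F
  4   T   F   F   T   F   T   F   F   T   F   T   T   F   T   F   F

6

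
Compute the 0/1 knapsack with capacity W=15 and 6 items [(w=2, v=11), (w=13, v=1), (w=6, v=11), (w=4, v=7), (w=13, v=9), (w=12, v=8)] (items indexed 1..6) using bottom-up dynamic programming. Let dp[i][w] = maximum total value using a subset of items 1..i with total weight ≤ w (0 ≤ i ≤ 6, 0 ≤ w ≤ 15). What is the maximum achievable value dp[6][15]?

29

i\w   0   1   2   3   4   5   6   7   8   9  10  11  12  13  14  15
  0   0   0   0   0   0   0   0   0   0   0   0   0   0   0   0   0
  1   0   0  11  11  11  11  11  11  11  11  11  11  11  11  11  11
  2   0   0  11  11  11  11  11  11  11  11  11  11  11  11  11  12
  3   0   0  11  11  11  11  11  11  22  22  22  22  22  22  22  22
  4   0   0  11  11  11  11  18  18  22  22  22  22  29  29  29  29
  5   0   0  11  11  11  11  18  18  22  22  22  22  29  29  29  29
  6   0   0  11  11  11  11  18  18  22  22  22  22  29  29  29  29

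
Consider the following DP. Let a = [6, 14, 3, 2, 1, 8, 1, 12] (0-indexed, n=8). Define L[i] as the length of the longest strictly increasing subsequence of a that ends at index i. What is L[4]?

1

   i    0    1    2    3    4    5    6    7
a[i]    6   14    3    2    1    8    1   12
L[i]    1    2    1    1    1    2    1    3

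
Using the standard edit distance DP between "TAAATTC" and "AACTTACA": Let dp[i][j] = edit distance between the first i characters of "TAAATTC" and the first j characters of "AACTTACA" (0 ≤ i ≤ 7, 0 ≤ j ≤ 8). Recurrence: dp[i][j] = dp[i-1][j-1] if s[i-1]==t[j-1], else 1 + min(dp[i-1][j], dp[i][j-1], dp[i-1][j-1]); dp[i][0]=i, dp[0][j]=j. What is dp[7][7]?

   ''  A  A  C  T  T  A  C  A
''  0  1  2  3  4  5  6  7  8
 T  1  1  2  3  3  4  5  6  7
 A  2  1  1  2  3  4  4  5  6
 A  3  2  1  2  3  4  4  5  5
 A  4  3  2  2  3  4  4  5  5
 T  5  4  3  3  2  3  4  5  6
 T  6  5  4  4  3  2  3  4  5
 C  7  6  5  4  4  3  3  3  4

3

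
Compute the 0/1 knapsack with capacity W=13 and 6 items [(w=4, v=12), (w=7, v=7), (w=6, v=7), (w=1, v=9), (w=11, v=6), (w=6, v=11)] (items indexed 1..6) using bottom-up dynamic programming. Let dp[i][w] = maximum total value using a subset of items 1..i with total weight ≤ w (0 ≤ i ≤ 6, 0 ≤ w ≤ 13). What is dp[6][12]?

i\w   0   1   2   3   4   5   6   7   8   9  10  11  12  13
  0   0   0   0   0   0   0   0   0   0   0   0   0   0   0
  1   0   0   0   0  12  12  12  12  12  12  12  12  12  12
  2   0   0   0   0  12  12  12  12  12  12  12  19  19  19
  3   0   0   0   0  12  12  12  12  12  12  19  19  19  19
  4   0   9   9   9  12  21  21  21  21  21  21  28  28  28
  5   0   9   9   9  12  21  21  21  21  21  21  28  28  28
  6   0   9   9   9  12  21  21  21  21  21  23  32  32  32

32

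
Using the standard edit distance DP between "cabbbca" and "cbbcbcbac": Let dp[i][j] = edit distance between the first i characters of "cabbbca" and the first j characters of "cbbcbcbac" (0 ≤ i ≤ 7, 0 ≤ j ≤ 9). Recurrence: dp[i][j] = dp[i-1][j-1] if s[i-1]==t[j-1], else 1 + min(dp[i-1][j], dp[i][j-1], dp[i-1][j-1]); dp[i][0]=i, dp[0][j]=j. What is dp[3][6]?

   ''  c  b  b  c  b  c  b  a  c
''  0  1  2  3  4  5  6  7  8  9
 c  1  0  1  2  3  4  5  6  7  8
 a  2  1  1  2  3  4  5  6  6  7
 b  3  2  1  1  2  3  4  5  6  7
 b  4  3  2  1  2  2  3  4  5  6
 b  5  4  3  2  2  2  3  3  4  5
 c  6  5  4  3  2  3  2  3  4  4
 a  7  6  5  4  3  3  3  3  3  4

4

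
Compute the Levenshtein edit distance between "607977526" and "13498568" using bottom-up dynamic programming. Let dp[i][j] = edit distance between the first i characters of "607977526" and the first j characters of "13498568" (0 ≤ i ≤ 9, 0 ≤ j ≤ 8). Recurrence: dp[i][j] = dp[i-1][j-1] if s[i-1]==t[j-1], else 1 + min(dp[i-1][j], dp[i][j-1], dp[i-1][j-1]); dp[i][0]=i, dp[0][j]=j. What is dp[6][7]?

   ''  1  3  4  9  8  5  6  8
''  0  1  2  3  4  5  6  7  8
 6  1  1  2  3  4  5  6  6  7
 0  2  2  2  3  4  5  6  7  7
 7  3  3  3  3  4  5  6  7  8
 9  4  4  4  4  3  4  5  6  7
 7  5  5  5  5  4  4  5  6  7
 7  6  6  6  6  5  5  5  6  7
 5  7  7  7  7  6  6  5  6  7
 2  8  8  8  8  7  7  6  6  7
 6  9  9  9  9  8  8  7  6  7

6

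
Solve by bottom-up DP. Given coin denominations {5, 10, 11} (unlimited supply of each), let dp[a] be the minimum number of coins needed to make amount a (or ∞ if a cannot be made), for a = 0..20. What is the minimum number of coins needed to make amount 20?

2

 a  0  1  2  3  4  5  6  7  8  9 10 11 12 13 14 15 16 17 18 19 20
dp  0  -  -  -  -  1  -  -  -  -  1  1  -  -  -  2  2  -  -  -  2
(- denotes ∞ / unreachable)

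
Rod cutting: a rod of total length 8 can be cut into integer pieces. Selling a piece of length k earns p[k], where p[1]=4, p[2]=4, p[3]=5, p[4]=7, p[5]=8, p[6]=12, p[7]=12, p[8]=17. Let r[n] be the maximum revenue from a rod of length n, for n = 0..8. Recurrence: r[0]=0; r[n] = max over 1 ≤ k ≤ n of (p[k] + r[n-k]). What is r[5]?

20

   n    0    1    2    3    4    5    6    7    8
r[n]    0    4    8   12   16   20   24   28   32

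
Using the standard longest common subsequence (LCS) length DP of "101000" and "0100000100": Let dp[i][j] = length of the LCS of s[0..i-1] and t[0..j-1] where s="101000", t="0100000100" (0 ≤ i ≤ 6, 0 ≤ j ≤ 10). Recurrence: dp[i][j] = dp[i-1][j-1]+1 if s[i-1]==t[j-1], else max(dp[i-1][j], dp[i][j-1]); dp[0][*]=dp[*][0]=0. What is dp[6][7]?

   ''  0  1  0  0  0  0  0  1  0  0
''  0  0  0  0  0  0  0  0  0  0  0
 1  0  0  1  1  1  1  1  1  1  1  1
 0  0  1  1  2  2  2  2  2  2  2  2
 1  0  1  2  2  2  2  2  2  3  3  3
 0  0  1  2  3  3  3  3  3  3  4  4
 0  0  1  2  3  4  4  4  4  4  4  5
 0  0  1  2  3  4  5  5  5  5  5  5

5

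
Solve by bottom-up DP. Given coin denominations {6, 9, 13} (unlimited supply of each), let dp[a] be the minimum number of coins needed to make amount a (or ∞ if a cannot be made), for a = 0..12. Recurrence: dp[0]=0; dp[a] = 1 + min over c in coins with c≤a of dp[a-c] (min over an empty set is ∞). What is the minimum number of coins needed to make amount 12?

2

 a  0  1  2  3  4  5  6  7  8  9 10 11 12
dp  0  -  -  -  -  -  1  -  -  1  -  -  2
(- denotes ∞ / unreachable)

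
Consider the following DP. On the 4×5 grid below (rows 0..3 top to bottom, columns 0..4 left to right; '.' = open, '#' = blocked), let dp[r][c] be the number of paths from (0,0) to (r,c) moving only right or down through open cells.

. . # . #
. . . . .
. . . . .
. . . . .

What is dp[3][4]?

25

r\c   0   1   2   3   4
  0   1   1   0   0   0
  1   1   2   2   2   2
  2   1   3   5   7   9
  3   1   4   9  16  25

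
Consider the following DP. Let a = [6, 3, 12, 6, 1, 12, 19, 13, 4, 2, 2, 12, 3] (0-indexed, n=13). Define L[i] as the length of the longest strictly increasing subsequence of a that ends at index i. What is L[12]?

   i    0    1    2    3    4    5    6    7    8    9   10   11   12
a[i]    6    3   12    6    1   12   19   13    4    2    2   12    3
L[i]    1    1    2    2    1    3    4    4    2    2    2    3    3

3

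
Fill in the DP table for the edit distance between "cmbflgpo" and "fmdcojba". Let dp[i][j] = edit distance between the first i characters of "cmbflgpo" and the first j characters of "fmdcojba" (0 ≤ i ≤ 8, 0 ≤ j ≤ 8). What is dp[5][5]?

4

   ''  f  m  d  c  o  j  b  a
''  0  1  2  3  4  5  6  7  8
 c  1  1  2  3  3  4  5  6  7
 m  2  2  1  2  3  4  5  6  7
 b  3  3  2  2  3  4  5  5  6
 f  4  3  3  3  3  4  5  6  6
 l  5  4  4  4  4  4  5  6  7
 g  6  5  5  5  5  5  5  6  7
 p  7  6  6  6  6  6  6  6  7
 o  8  7  7  7  7  6  7  7  7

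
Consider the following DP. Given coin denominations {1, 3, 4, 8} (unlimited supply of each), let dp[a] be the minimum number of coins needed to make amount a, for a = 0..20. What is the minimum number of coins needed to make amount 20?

3

 a  0  1  2  3  4  5  6  7  8  9 10 11 12 13 14 15 16 17 18 19 20
dp  0  1  2  1  1  2  2  2  1  2  3  2  2  3  3  3  2  3  4  3  3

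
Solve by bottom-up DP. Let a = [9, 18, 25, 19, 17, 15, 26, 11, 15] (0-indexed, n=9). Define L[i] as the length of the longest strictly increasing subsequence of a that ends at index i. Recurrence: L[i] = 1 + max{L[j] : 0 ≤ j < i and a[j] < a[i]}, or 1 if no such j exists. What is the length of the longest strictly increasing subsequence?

4

   i    0    1    2    3    4    5    6    7    8
a[i]    9   18   25   19   17   15   26   11   15
L[i]    1    2    3    3    2    2    4    2    3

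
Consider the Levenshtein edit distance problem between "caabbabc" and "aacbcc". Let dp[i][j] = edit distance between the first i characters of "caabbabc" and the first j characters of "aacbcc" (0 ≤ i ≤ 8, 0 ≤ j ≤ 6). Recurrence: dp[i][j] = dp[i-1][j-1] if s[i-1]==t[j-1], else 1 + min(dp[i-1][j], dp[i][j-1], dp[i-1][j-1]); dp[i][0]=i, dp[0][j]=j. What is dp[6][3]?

   ''  a  a  c  b  c  c
''  0  1  2  3  4  5  6
 c  1  1  2  2  3  4  5
 a  2  1  1  2  3  4  5
 a  3  2  1  2  3  4  5
 b  4  3  2  2  2  3  4
 b  5  4  3  3  2  3  4
 a  6  5  4  4  3  3  4
 b  7  6  5  5  4  4  4
 c  8  7  6  5  5  4  4

4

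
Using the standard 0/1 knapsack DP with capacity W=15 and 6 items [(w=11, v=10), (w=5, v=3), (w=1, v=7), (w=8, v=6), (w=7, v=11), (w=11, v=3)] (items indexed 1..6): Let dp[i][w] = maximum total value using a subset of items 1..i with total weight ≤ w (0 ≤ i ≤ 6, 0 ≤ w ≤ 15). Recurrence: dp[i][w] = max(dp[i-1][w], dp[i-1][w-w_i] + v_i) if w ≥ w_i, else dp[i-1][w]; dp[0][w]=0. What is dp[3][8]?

10

i\w   0   1   2   3   4   5   6   7   8   9  10  11  12  13  14  15
  0   0   0   0   0   0   0   0   0   0   0   0   0   0   0   0   0
  1   0   0   0   0   0   0   0   0   0   0   0  10  10  10  10  10
  2   0   0   0   0   0   3   3   3   3   3   3  10  10  10  10  10
  3   0   7   7   7   7   7  10  10  10  10  10  10  17  17  17  17
  4   0   7   7   7   7   7  10  10  10  13  13  13  17  17  17  17
  5   0   7   7   7   7   7  10  11  18  18  18  18  18  21  21  21
  6   0   7   7   7   7   7  10  11  18  18  18  18  18  21  21  21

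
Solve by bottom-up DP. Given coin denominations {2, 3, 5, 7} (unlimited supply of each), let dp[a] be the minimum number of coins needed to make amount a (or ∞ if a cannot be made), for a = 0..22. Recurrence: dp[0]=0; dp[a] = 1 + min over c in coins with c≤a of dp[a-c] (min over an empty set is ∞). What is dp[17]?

3

 a  0  1  2  3  4  5  6  7  8  9 10 11 12 13 14 15 16 17 18 19 20 21 22
dp  0  -  1  1  2  1  2  1  2  2  2  3  2  3  2  3  3  3  4  3  4  3  4
(- denotes ∞ / unreachable)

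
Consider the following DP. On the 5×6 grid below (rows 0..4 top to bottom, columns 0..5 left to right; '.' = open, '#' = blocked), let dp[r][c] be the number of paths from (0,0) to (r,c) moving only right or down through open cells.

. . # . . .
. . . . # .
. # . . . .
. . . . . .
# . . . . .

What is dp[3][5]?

15

r\c   0   1   2   3   4   5
  0   1   1   0   0   0   0
  1   1   2   2   2   0   0
  2   1   0   2   4   4   4
  3   1   1   3   7  11  15
  4   0   1   4  11  22  37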